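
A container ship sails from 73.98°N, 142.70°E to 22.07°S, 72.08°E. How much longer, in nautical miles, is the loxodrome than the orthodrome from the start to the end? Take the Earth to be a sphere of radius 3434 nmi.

141 nmi

Great circle: cos σ = sin φ₁ sin φ₂ + cos φ₁ cos φ₂ cos Δλ,  σ = 1.8507 rad → d_gc = 6355.37 nmi
Rhumb line: Δψ = -2.3561, q = Δφ/Δψ = 0.7115, d_rh = R√(Δφ²+q²Δλ²) = 6496.86 nmi
Excess = 6496.86 − 6355.37 = 141.49 ≈ 141 nmi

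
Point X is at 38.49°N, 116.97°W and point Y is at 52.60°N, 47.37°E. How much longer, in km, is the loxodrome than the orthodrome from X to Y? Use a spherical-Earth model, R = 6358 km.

Great circle: cos σ = sin φ₁ sin φ₂ + cos φ₁ cos φ₂ cos Δλ,  σ = 1.5341 rad → d_gc = 9753.9 km
Rhumb line: Δψ = +0.3544, q = Δφ/Δψ = 0.6949, d_rh = R√(Δφ²+q²Δλ²) = 12768.2 km
Excess = 12768.2 − 9753.9 = 3014.3 ≈ 3014 km

3014 km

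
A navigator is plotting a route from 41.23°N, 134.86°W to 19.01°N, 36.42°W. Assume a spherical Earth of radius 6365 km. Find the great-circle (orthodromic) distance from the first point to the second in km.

9294 km

cos σ = sin φ₁ sin φ₂ + cos φ₁ cos φ₂ cos Δλ
      = sin(41.23°)sin(19.01°) + cos(41.23°)cos(19.01°)cos(98.44°) = 0.1103
σ = 83.666° → d = Rσ = 6365·1.46025 = 9294 km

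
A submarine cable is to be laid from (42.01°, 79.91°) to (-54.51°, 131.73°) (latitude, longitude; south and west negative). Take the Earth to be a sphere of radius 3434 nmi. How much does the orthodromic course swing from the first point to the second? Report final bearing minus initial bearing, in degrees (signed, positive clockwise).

-9.1°

Initial bearing θ₁ = atan2(sin Δλ cos φ₂, cos φ₁ sin φ₂ − sin φ₁ cos φ₂ cos Δλ) = 151.63°
Final bearing θ₂ = (initial bearing from the destination back to the start) + 180° = 142.55°
Δθ = θ₂ − θ₁ = -9.1°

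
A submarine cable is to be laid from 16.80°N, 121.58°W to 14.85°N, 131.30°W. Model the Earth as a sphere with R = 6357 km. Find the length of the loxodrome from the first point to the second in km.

Rhumb course C = atan2(Δλ, Δψ) with Δψ = ln[tan(π/4+φ₂/2)/tan(π/4+φ₁/2)] = -0.0354, Δλ = -0.1696 → C = 258.22°
d = R·|Δφ| / |cos C| = 6357·0.03403 / 0.20414 = 1060 km

1060 km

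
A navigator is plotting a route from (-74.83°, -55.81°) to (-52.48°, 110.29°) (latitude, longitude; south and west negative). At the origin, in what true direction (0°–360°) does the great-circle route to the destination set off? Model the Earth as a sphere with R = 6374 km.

169.4°

θ = atan2( sin Δλ·cos φ₂ ,  cos φ₁ sin φ₂ − sin φ₁ cos φ₂ cos Δλ )
  = atan2(+0.1463, -0.7782) = 169.35°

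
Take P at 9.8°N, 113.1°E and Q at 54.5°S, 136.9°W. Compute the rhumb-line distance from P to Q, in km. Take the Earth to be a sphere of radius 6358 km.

Rhumb course C = atan2(Δλ, Δψ) with Δψ = ln[tan(π/4+φ₂/2)/tan(π/4+φ₁/2)] = -1.3110, Δλ = +1.9199 → C = 124.33°
d = R·|Δφ| / |cos C| = 6358·1.12225 / 0.56392 = 12653 km

12653 km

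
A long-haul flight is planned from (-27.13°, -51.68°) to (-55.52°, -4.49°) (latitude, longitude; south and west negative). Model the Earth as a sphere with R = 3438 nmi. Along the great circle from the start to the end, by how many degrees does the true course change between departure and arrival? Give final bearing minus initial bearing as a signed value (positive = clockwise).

-33.1°

Initial bearing θ₁ = atan2(sin Δλ cos φ₂, cos φ₁ sin φ₂ − sin φ₁ cos φ₂ cos Δλ) = 143.35°
Final bearing θ₂ = (initial bearing from the destination back to the start) + 180° = 110.21°
Δθ = θ₂ − θ₁ = -33.1°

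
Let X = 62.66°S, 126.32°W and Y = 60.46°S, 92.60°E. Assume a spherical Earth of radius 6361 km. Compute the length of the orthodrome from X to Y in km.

5925 km

cos σ = sin φ₁ sin φ₂ + cos φ₁ cos φ₂ cos Δλ
      = sin(-62.66°)sin(-60.46°) + cos(-62.66°)cos(-60.46°)cos(-141.08°) = 0.5967
σ = 53.369° → d = Rσ = 6361·0.93147 = 5925 km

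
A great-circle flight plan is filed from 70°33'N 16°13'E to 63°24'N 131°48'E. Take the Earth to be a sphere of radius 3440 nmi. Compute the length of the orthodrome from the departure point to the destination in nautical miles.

cos σ = sin φ₁ sin φ₂ + cos φ₁ cos φ₂ cos Δλ
      = sin(70.55°)sin(63.40°) + cos(70.55°)cos(63.40°)cos(115.58°) = 0.7787
σ = 38.854° → d = Rσ = 3440·0.67814 = 2333 nmi

2333 nmi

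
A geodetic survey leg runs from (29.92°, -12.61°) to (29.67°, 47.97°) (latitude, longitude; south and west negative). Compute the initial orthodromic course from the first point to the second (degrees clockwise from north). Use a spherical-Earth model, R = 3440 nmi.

74.1°

θ = atan2( sin Δλ·cos φ₂ ,  cos φ₁ sin φ₂ − sin φ₁ cos φ₂ cos Δλ )
  = atan2(+0.7568, +0.2161) = 74.06°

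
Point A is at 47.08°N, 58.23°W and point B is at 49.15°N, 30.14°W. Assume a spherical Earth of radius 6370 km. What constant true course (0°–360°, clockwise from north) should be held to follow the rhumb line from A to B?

83.7°

Δψ = ln[tan(π/4+φ₂/2)/tan(π/4+φ₁/2)] = +0.0541
Δλ = +0.4903 rad (taken the short way round)
course = atan2(Δλ, Δψ) = 83.70°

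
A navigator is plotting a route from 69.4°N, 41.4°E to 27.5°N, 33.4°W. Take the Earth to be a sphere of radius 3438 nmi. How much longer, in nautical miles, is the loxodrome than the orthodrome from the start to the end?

Great circle: cos σ = sin φ₁ sin φ₂ + cos φ₁ cos φ₂ cos Δλ,  σ = 1.0309 rad → d_gc = 3544.22 nmi
Rhumb line: Δψ = -1.2057, q = Δφ/Δψ = 0.6065, d_rh = R√(Δφ²+q²Δλ²) = 3705.69 nmi
Excess = 3705.69 − 3544.22 = 161.47 ≈ 161 nmi

161 nmi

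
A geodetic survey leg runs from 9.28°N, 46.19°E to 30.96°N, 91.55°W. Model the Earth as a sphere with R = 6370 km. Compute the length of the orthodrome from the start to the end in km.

13665 km

Haversine: a = sin²(Δφ/2)+cos φ₁ cos φ₂ sin²(Δλ/2) = 0.77170;  σ = 2·atan2(√a,√(1−a))
σ = 122.915° → d = Rσ = 6370·2.14527 = 13665 km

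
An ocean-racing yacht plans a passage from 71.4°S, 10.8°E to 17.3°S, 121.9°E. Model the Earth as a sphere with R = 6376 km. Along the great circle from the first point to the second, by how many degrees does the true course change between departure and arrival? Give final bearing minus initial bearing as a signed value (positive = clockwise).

-97.7°

At departure: θ₁ = atan2(sin Δλ cos φ₂, cos φ₁ sin φ₂ − sin φ₁ cos φ₂ cos Δλ) = 115.28°
At arrival: θ₂ = atan2(sin Δλ cos φ₁, −cos φ₂ sin φ₁ + sin φ₂ cos φ₁ cos Δλ) = 17.58°
Δθ = θ₂ − θ₁ = -97.7°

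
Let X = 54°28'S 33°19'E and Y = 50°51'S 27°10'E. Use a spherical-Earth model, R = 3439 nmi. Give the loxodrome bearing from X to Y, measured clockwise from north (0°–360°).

Meridional parts: M(φ₁)=-1.1381, M(φ₂)=-1.0340 → ΔM = +0.1041;  Δλ = -0.1073 rad
tan C = Δλ / ΔM = -1.0307 → C = 314.13°

314.1°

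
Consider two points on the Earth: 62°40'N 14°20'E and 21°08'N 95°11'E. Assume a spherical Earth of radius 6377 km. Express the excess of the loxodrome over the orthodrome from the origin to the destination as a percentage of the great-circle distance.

4.5%

Great circle: σ = 1.1719 rad → d_gc = Rσ = 7473.3 km
Rhumb: Δφ = -0.7249, Δλ = +1.4111, Δψ = -1.0365, q = Δφ/Δψ = 0.6993 → d_rh = R√(Δφ²+q²Δλ²) = 7808.4 km
Excess = (7808.4 − 7473.3) / 7473.3 = 335.1 / 7473.3 = 4.48% ≈ 4.5%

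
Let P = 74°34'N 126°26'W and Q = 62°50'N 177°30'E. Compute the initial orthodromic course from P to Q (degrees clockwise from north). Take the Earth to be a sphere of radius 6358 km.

268.7°

N = sin Δλ·cos φ₂ = -0.3788;  D = cos φ₁ sin φ₂ − sin φ₁ cos φ₂ cos Δλ = -0.0089
initial course = atan2(N, D) = 268.65°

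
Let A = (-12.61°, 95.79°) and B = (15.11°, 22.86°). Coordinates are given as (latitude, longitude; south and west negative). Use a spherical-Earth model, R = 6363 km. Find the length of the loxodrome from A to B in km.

Rhumb course C = atan2(Δλ, Δψ) with Δψ = ln[tan(π/4+φ₂/2)/tan(π/4+φ₁/2)] = +0.4887, Δλ = -1.2729 → C = 291.00°
d = R·|Δφ| / |cos C| = 6363·0.48381 / 0.35844 = 8589 km

8589 km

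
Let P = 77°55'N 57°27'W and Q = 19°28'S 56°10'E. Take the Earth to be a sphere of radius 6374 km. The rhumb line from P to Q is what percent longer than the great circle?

Great circle: σ = 1.9877 rad → d_gc = Rσ = 12669.7 km
Rhumb: Δφ = -1.6997, Δλ = +1.9830, Δψ = -2.5923, q = Δφ/Δψ = 0.6557 → d_rh = R√(Δφ²+q²Δλ²) = 13639.8 km
Excess = (13639.8 − 12669.7) / 12669.7 = 970.1 / 12669.7 = 7.66% ≈ 7.7%

7.7%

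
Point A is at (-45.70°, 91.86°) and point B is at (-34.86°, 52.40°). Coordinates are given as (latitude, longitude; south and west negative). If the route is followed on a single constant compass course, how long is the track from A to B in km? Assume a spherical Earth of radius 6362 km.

Δψ = ln[tan(π/4+φ₂/2)/tan(π/4+φ₁/2)] = +0.2489;  Δφ = +0.1892 rad,  Δλ = -0.6887 rad
q = Δφ/Δψ = 0.7601
d = R·√(Δφ² + q²Δλ²) = 6362·0.55663 = 3541 km

3541 km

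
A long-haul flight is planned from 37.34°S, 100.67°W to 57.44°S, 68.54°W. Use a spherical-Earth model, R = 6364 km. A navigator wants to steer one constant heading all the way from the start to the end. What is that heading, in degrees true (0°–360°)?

133.2°

Δψ = ln[tan(π/4+φ₂/2)/tan(π/4+φ₁/2)] = -0.5274
Δλ = +0.5608 rad (taken the short way round)
course = atan2(Δλ, Δψ) = 133.24°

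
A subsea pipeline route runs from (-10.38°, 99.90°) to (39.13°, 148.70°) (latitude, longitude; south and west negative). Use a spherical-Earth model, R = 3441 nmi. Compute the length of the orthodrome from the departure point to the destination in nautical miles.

cos σ = sin φ₁ sin φ₂ + cos φ₁ cos φ₂ cos Δλ
      = sin(-10.38°)sin(39.13°) + cos(-10.38°)cos(39.13°)cos(48.80°) = 0.3889
σ = 67.115° → d = Rσ = 3441·1.17137 = 4031 nmi

4031 nmi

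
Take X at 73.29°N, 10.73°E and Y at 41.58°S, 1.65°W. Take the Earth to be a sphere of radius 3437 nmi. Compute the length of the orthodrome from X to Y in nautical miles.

cos σ = sin φ₁ sin φ₂ + cos φ₁ cos φ₂ cos Δλ
      = sin(73.29°)sin(-41.58°) + cos(73.29°)cos(-41.58°)cos(-12.38°) = -0.4256
σ = 115.186° → d = Rσ = 3437·2.01038 = 6910 nmi

6910 nmi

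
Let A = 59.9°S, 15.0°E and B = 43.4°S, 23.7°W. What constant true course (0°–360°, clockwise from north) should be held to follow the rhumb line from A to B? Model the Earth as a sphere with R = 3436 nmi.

Δψ = ln[tan(π/4+φ₂/2)/tan(π/4+φ₁/2)] = +0.4711
Δλ = -0.6754 rad (taken the short way round)
course = atan2(Δλ, Δψ) = 304.89°

304.9°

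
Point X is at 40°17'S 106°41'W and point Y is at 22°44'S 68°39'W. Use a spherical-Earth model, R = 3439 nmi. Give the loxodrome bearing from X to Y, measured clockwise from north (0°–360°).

61.4°

Δψ = ln[tan(π/4+φ₂/2)/tan(π/4+φ₁/2)] = +0.3618
Δλ = +0.6638 rad (taken the short way round)
course = atan2(Δλ, Δψ) = 61.41°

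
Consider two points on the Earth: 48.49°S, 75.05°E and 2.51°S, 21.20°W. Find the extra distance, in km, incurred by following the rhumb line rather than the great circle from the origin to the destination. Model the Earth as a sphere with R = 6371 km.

Great circle: cos σ = sin φ₁ sin φ₂ + cos φ₁ cos φ₂ cos Δλ,  σ = 1.6101 rad → d_gc = 10257.9 km
Rhumb line: Δψ = +0.9265, q = Δφ/Δψ = 0.8662, d_rh = R√(Δφ²+q²Δλ²) = 10586.7 km
Excess = 10586.7 − 10257.9 = 328.8 ≈ 329 km

329 km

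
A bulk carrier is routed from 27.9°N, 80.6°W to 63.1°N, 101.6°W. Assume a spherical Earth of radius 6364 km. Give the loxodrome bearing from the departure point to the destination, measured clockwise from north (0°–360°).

338.3°

Δψ = ln[tan(π/4+φ₂/2)/tan(π/4+φ₁/2)] = +0.9232
Δλ = -0.3665 rad (taken the short way round)
course = atan2(Δλ, Δψ) = 338.35°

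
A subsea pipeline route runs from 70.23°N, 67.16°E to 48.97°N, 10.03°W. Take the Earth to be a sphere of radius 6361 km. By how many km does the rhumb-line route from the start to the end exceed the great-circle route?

275 km

Great circle: cos σ = sin φ₁ sin φ₂ + cos φ₁ cos φ₂ cos Δλ,  σ = 0.7088 rad → d_gc = 4508.8 km
Rhumb line: Δψ = -0.7642, q = Δφ/Δψ = 0.4855, d_rh = R√(Δφ²+q²Δλ²) = 4783.8 km
Excess = 4783.8 − 4508.8 = 275.0 ≈ 275 km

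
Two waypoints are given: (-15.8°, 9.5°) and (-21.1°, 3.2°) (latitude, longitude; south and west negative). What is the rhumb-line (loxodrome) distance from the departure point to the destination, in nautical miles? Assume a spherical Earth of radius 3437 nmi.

479 nmi

Rhumb course C = atan2(Δλ, Δψ) with Δψ = ln[tan(π/4+φ₂/2)/tan(π/4+φ₁/2)] = -0.0976, Δλ = -0.1100 → C = 228.42°
d = R·|Δφ| / |cos C| = 3437·0.09250 / 0.66367 = 479 nmi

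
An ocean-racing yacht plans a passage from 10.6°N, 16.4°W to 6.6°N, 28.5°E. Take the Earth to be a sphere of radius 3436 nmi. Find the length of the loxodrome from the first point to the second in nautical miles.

Δψ = ln[tan(π/4+φ₂/2)/tan(π/4+φ₁/2)] = -0.0706;  Δφ = -0.0698 rad,  Δλ = +0.7837 rad
q = Δφ/Δψ = 0.9885
d = R·√(Δφ² + q²Δλ²) = 3436·0.77782 = 2673 nmi

2673 nmi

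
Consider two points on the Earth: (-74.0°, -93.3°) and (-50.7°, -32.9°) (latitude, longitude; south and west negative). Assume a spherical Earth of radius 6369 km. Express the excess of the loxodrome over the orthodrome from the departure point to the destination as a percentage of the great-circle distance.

Great circle: σ = 0.5915 rad → d_gc = Rσ = 3767.4 km
Rhumb: Δφ = +0.4067, Δλ = +1.0542, Δψ = +0.9324, q = Δφ/Δψ = 0.4361 → d_rh = R√(Δφ²+q²Δλ²) = 3909.3 km
Excess = (3909.3 − 3767.4) / 3767.4 = 141.9 / 3767.4 = 3.77% ≈ 3.8%

3.8%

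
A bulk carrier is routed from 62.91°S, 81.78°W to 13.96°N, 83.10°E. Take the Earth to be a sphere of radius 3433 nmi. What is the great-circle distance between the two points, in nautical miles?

7783 nmi

Haversine: a = sin²(Δφ/2)+cos φ₁ cos φ₂ sin²(Δλ/2) = 0.82071;  σ = 2·atan2(√a,√(1−a))
σ = 129.898° → d = Rσ = 3433·2.26714 = 7783 nmi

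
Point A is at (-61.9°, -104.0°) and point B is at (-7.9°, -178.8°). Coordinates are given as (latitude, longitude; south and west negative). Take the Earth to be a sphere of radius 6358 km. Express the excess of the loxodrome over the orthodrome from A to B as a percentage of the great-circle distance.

Great circle: σ = 1.3248 rad → d_gc = Rσ = 8422.8 km
Rhumb: Δφ = +0.9425, Δλ = -1.3055, Δψ = +1.2470, q = Δφ/Δψ = 0.7558 → d_rh = R√(Δφ²+q²Δλ²) = 8675.6 km
Excess = (8675.6 − 8422.8) / 8422.8 = 252.8 / 8422.8 = 3.00% ≈ 3.0%

3.0%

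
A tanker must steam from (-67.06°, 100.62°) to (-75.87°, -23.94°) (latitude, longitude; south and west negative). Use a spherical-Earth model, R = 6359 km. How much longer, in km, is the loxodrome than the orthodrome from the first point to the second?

764 km

Great circle: cos σ = sin φ₁ sin φ₂ + cos φ₁ cos φ₂ cos Δλ,  σ = 0.5752 rad → d_gc = 3657.8 km
Rhumb line: Δψ = -0.4930, q = Δφ/Δψ = 0.3119, d_rh = R√(Δφ²+q²Δλ²) = 4421.4 km
Excess = 4421.4 − 3657.8 = 763.6 ≈ 764 km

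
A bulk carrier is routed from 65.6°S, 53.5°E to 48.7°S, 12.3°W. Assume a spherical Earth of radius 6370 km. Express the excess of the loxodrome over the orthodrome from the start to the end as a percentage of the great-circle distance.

Great circle: σ = 0.6503 rad → d_gc = Rσ = 4142.1 km
Rhumb: Δφ = +0.2950, Δλ = -1.1484, Δψ = +0.5557, q = Δφ/Δψ = 0.5308 → d_rh = R√(Δφ²+q²Δλ²) = 4313.9 km
Excess = (4313.9 − 4142.1) / 4142.1 = 171.8 / 4142.1 = 4.148% ≈ 4.1%

4.1%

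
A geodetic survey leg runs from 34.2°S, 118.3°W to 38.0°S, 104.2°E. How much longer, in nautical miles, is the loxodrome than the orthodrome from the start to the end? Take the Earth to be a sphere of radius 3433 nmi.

803 nmi

Great circle: cos σ = sin φ₁ sin φ₂ + cos φ₁ cos φ₂ cos Δλ,  σ = 1.7057 rad → d_gc = 5855.57 nmi
Rhumb line: Δψ = -0.0821, q = Δφ/Δψ = 0.8077, d_rh = R√(Δφ²+q²Δλ²) = 6658.09 nmi
Excess = 6658.09 − 5855.57 = 802.52 ≈ 803 nmi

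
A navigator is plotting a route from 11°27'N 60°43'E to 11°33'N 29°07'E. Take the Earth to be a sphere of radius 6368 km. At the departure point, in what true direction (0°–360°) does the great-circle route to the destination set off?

N = sin Δλ·cos φ₂ = -0.5134;  D = cos φ₁ sin φ₂ − sin φ₁ cos φ₂ cos Δλ = +0.0306
initial course = atan2(N, D) = 273.41°

273.4°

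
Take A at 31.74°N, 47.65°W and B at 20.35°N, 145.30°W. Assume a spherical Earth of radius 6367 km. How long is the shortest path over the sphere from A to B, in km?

9512 km

cos σ = sin φ₁ sin φ₂ + cos φ₁ cos φ₂ cos Δλ
      = sin(31.74°)sin(20.35°) + cos(31.74°)cos(20.35°)cos(-97.65°) = 0.0768
σ = 85.596° → d = Rσ = 6367·1.49393 = 9512 km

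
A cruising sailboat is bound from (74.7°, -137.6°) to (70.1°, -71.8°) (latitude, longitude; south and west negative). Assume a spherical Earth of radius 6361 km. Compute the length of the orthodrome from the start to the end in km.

Haversine: a = sin²(Δφ/2)+cos φ₁ cos φ₂ sin²(Δλ/2) = 0.02811;  σ = 2·atan2(√a,√(1−a))
σ = 19.304° → d = Rσ = 6361·0.33691 = 2143 km

2143 km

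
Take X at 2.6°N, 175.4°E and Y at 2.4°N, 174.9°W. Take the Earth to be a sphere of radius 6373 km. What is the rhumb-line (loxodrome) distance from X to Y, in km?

Δψ = ln[tan(π/4+φ₂/2)/tan(π/4+φ₁/2)] = -0.0035;  Δφ = -0.0035 rad,  Δλ = +0.1693 rad
q = Δφ/Δψ = 0.9990
d = R·√(Δφ² + q²Δλ²) = 6373·0.16917 = 1078 km

1078 km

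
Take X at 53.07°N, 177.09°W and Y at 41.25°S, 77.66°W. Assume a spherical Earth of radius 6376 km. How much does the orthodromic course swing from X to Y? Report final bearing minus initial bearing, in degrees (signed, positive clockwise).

At departure: θ₁ = atan2(sin Δλ cos φ₂, cos φ₁ sin φ₂ − sin φ₁ cos φ₂ cos Δλ) = 111.87°
At arrival: θ₂ = atan2(sin Δλ cos φ₁, −cos φ₂ sin φ₁ + sin φ₂ cos φ₁ cos Δλ) = 132.13°
Δθ = θ₂ − θ₁ = +20.3°

+20.3°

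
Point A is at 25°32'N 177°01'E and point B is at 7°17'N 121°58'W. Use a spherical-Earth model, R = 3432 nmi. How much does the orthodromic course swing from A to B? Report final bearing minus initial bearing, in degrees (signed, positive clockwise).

Initial bearing θ₁ = atan2(sin Δλ cos φ₂, cos φ₁ sin φ₂ − sin φ₁ cos φ₂ cos Δλ) = 96.10°
Final bearing θ₂ = (initial bearing from the destination back to the start) + 180° = 115.24°
Δθ = θ₂ − θ₁ = +19.1°

+19.1°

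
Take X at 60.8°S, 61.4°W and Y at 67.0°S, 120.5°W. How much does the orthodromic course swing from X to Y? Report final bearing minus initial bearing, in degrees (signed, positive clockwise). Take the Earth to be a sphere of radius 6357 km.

+54.0°

Initial bearing θ₁ = atan2(sin Δλ cos φ₂, cos φ₁ sin φ₂ − sin φ₁ cos φ₂ cos Δλ) = 230.75°
Final bearing θ₂ = (initial bearing from the destination back to the start) + 180° = 284.78°
Δθ = θ₂ − θ₁ = +54.0°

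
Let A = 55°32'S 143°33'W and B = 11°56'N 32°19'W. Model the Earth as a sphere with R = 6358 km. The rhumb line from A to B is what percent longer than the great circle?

Great circle: σ = 1.9509 rad → d_gc = Rσ = 12403.7 km
Rhumb: Δφ = +1.1775, Δλ = +1.9414, Δψ = +1.3804, q = Δφ/Δψ = 0.8530 → d_rh = R√(Δφ²+q²Δλ²) = 12919.7 km
Excess = (12919.7 − 12403.7) / 12403.7 = 516.0 / 12403.7 = 4.16% ≈ 4.2%

4.2%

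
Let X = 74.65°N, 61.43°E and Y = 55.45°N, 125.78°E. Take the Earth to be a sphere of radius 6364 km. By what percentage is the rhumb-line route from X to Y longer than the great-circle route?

4.5%

Great circle: σ = 0.5370 rad → d_gc = Rσ = 3417.6 km
Rhumb: Δφ = -0.3351, Δλ = +1.1231, Δψ = -0.8362, q = Δφ/Δψ = 0.4007 → d_rh = R√(Δφ²+q²Δλ²) = 3570.9 km
Excess = (3570.9 − 3417.6) / 3417.6 = 153.3 / 3417.6 = 4.49% ≈ 4.5%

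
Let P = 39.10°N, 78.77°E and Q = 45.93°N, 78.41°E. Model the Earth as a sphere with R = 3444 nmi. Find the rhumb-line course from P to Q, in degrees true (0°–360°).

Meridional parts: M(φ₁)=+0.7425, M(φ₂)=+0.9045 → ΔM = +0.1620;  Δλ = -0.0063 rad
tan C = Δλ / ΔM = -0.0388 → C = 357.78°

357.8°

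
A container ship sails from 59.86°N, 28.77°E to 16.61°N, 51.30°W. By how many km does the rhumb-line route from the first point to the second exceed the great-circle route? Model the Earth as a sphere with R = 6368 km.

Great circle: cos σ = sin φ₁ sin φ₂ + cos φ₁ cos φ₂ cos Δλ,  σ = 1.2343 rad → d_gc = 7860.0 km
Rhumb line: Δψ = -1.0180, q = Δφ/Δψ = 0.7415, d_rh = R√(Δφ²+q²Δλ²) = 8163.8 km
Excess = 8163.8 − 7860.0 = 303.8 ≈ 304 km

304 km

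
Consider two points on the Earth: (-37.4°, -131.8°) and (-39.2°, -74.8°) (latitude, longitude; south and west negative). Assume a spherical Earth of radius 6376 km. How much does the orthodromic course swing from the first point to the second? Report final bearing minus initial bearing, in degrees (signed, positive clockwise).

-37.2°

At departure: θ₁ = atan2(sin Δλ cos φ₂, cos φ₁ sin φ₂ − sin φ₁ cos φ₂ cos Δλ) = 110.71°
At arrival: θ₂ = atan2(sin Δλ cos φ₁, −cos φ₂ sin φ₁ + sin φ₂ cos φ₁ cos Δλ) = 73.51°
Δθ = θ₂ − θ₁ = -37.2°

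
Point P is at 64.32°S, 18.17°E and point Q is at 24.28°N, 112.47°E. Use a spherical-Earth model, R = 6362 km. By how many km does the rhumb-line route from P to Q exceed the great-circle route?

Great circle: cos σ = sin φ₁ sin φ₂ + cos φ₁ cos φ₂ cos Δλ,  σ = 1.9825 rad → d_gc = 12612.9 km
Rhumb line: Δψ = +1.9158, q = Δφ/Δψ = 0.8072, d_rh = R√(Δφ²+q²Δλ²) = 12969.9 km
Excess = 12969.9 − 12612.9 = 357.0 ≈ 357 km

357 km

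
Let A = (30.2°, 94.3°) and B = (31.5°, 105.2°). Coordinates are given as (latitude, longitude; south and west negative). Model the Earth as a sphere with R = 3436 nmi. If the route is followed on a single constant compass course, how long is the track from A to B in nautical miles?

Δψ = ln[tan(π/4+φ₂/2)/tan(π/4+φ₁/2)] = +0.0264;  Δφ = +0.0227 rad,  Δλ = +0.1902 rad
q = Δφ/Δψ = 0.8585
d = R·√(Δφ² + q²Δλ²) = 3436·0.16489 = 567 nmi

567 nmi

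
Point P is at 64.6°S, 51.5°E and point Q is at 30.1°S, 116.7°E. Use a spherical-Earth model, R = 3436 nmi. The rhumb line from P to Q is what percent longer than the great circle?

3.3%

Great circle: σ = 0.9164 rad → d_gc = Rσ = 3148.7 nmi
Rhumb: Δφ = +0.6021, Δλ = +1.1380, Δψ = +0.9387, q = Δφ/Δψ = 0.6414 → d_rh = R√(Δφ²+q²Δλ²) = 3251.3 nmi
Excess = (3251.3 − 3148.7) / 3148.7 = 102.6 / 3148.7 = 3.26% ≈ 3.3%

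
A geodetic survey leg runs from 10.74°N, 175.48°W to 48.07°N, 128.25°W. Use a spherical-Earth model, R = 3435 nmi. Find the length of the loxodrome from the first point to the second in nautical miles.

3277 nmi

Δψ = ln[tan(π/4+φ₂/2)/tan(π/4+φ₁/2)] = +0.7707;  Δφ = +0.6515 rad,  Δλ = +0.8243 rad
q = Δφ/Δψ = 0.8453
d = R·√(Δφ² + q²Δλ²) = 3435·0.95397 = 3277 nmi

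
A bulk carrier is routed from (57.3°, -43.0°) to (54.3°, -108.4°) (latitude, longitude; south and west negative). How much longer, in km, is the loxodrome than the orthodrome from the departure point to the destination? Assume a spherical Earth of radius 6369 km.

157 km

Great circle: cos σ = sin φ₁ sin φ₂ + cos φ₁ cos φ₂ cos Δλ,  σ = 0.6187 rad → d_gc = 3940.7 km
Rhumb line: Δψ = -0.0932, q = Δφ/Δψ = 0.5617, d_rh = R√(Δφ²+q²Δλ²) = 4097.4 km
Excess = 4097.4 − 3940.7 = 156.7 ≈ 157 km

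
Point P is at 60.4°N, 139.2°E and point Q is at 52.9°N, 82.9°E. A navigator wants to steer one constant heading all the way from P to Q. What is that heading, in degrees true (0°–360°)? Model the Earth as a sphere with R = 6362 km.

256.3°

Meridional parts: M(φ₁)=+1.3310, M(φ₂)=+1.0919 → ΔM = -0.2391;  Δλ = -0.9826 rad
tan C = Δλ / ΔM = +4.1102 → C = 256.33°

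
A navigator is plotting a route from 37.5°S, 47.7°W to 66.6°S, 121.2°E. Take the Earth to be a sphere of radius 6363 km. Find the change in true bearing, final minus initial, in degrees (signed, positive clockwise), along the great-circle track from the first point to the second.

-166.4°

At departure: θ₁ = atan2(sin Δλ cos φ₂, cos φ₁ sin φ₂ − sin φ₁ cos φ₂ cos Δλ) = 175.47°
At arrival: θ₂ = atan2(sin Δλ cos φ₁, −cos φ₂ sin φ₁ + sin φ₂ cos φ₁ cos Δλ) = 9.07°
Δθ = θ₂ − θ₁ = -166.4°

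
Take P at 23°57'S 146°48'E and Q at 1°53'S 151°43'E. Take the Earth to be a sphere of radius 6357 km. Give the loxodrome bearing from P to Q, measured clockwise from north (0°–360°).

Meridional parts: M(φ₁)=-0.4307, M(φ₂)=-0.0329 → ΔM = +0.3979;  Δλ = +0.0858 rad
tan C = Δλ / ΔM = +0.2157 → C = 12.17°

12.2°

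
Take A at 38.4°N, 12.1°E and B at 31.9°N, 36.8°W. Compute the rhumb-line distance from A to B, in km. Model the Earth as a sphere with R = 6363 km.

4494 km

Δψ = ln[tan(π/4+φ₂/2)/tan(π/4+φ₁/2)] = -0.1389;  Δφ = -0.1134 rad,  Δλ = -0.8535 rad
q = Δφ/Δψ = 0.8168
d = R·√(Δφ² + q²Δλ²) = 6363·0.70626 = 4494 km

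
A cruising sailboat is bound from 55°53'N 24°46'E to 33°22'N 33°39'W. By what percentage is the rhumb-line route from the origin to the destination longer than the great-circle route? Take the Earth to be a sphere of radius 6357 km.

2.3%

Great circle: σ = 0.7945 rad → d_gc = Rσ = 5050.4 km
Rhumb: Δφ = -0.3930, Δλ = -1.0196, Δψ = -0.5630, q = Δφ/Δψ = 0.6980 → d_rh = R√(Δφ²+q²Δλ²) = 5167.8 km
Excess = (5167.8 − 5050.4) / 5050.4 = 117.4 / 5050.4 = 2.32% ≈ 2.3%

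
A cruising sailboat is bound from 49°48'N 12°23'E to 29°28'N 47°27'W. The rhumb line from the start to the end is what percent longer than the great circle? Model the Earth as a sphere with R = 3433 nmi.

Great circle: σ = 0.8525 rad → d_gc = Rσ = 2926.6 nmi
Rhumb: Δφ = -0.3549, Δλ = -1.0443, Δψ = -0.4667, q = Δφ/Δψ = 0.7604 → d_rh = R√(Δφ²+q²Δλ²) = 2986.1 nmi
Excess = (2986.1 − 2926.6) / 2926.6 = 59.5 / 2926.6 = 2.03% ≈ 2.0%

2.0%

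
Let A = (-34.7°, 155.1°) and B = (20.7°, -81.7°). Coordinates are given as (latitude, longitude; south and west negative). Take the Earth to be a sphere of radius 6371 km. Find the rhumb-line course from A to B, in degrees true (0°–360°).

64.7°

Meridional parts: M(φ₁)=-0.6465, M(φ₂)=+0.3694 → ΔM = +1.0159;  Δλ = +2.1502 rad
tan C = Δλ / ΔM = +2.1167 → C = 64.71°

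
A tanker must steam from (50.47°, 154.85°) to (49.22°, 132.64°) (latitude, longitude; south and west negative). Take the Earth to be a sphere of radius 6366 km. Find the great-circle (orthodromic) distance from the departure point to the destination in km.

Haversine: a = sin²(Δφ/2)+cos φ₁ cos φ₂ sin²(Δλ/2) = 0.01554;  σ = 2·atan2(√a,√(1−a))
σ = 14.323° → d = Rσ = 6366·0.24998 = 1591 km

1591 km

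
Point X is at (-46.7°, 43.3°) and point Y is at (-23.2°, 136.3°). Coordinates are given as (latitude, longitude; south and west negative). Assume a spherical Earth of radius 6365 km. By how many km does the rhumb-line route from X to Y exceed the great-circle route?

Great circle: cos σ = sin φ₁ sin φ₂ + cos φ₁ cos φ₂ cos Δλ,  σ = 1.3143 rad → d_gc = 8365.4 km
Rhumb line: Δψ = +0.5075, q = Δφ/Δψ = 0.8082, d_rh = R√(Δφ²+q²Δλ²) = 8748.0 km
Excess = 8748.0 − 8365.4 = 382.6 ≈ 383 km

383 km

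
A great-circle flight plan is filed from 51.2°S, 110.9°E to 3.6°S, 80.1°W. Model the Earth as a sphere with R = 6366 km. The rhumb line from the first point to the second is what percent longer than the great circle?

21.3%

Great circle: σ = 2.1712 rad → d_gc = Rσ = 13821.6 km
Rhumb: Δφ = +0.8308, Δλ = +2.9496, Δψ = +0.9808, q = Δφ/Δψ = 0.8470 → d_rh = R√(Δφ²+q²Δλ²) = 16761.1 km
Excess = (16761.1 − 13821.6) / 13821.6 = 2939.5 / 13821.6 = 21.27% ≈ 21.3%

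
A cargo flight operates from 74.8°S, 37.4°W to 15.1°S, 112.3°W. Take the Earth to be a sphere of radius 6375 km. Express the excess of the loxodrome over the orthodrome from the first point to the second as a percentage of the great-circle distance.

4.3%

Great circle: σ = 1.2479 rad → d_gc = Rσ = 7955.2 km
Rhumb: Δφ = +1.0420, Δλ = -1.3073, Δψ = +1.7475, q = Δφ/Δψ = 0.5962 → d_rh = R√(Δφ²+q²Δλ²) = 8295.4 km
Excess = (8295.4 − 7955.2) / 7955.2 = 340.2 / 7955.2 = 4.28% ≈ 4.3%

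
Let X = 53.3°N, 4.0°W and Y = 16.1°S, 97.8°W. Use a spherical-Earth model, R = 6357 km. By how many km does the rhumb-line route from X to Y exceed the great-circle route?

Great circle: cos σ = sin φ₁ sin φ₂ + cos φ₁ cos φ₂ cos Δλ,  σ = 1.8342 rad → d_gc = 11660.2 km
Rhumb line: Δψ = -1.3883, q = Δφ/Δψ = 0.8725, d_rh = R√(Δφ²+q²Δλ²) = 11905.1 km
Excess = 11905.1 − 11660.2 = 244.9 ≈ 245 km

245 km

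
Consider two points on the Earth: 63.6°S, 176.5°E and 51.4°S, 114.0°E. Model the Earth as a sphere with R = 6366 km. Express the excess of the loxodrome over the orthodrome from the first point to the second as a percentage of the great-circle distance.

3.7%

Great circle: σ = 0.5951 rad → d_gc = Rσ = 3788.3 km
Rhumb: Δφ = +0.2129, Δλ = -1.0908, Δψ = +0.4008, q = Δφ/Δψ = 0.5312 → d_rh = R√(Δφ²+q²Δλ²) = 3930.1 km
Excess = (3930.1 − 3788.3) / 3788.3 = 141.8 / 3788.3 = 3.74% ≈ 3.7%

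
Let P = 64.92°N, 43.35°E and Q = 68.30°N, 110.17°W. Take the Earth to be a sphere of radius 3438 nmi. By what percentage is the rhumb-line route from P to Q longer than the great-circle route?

34.0%

Great circle: σ = 0.7937 rad → d_gc = Rσ = 2728.6 nmi
Rhumb: Δφ = +0.0590, Δλ = -2.6794, Δψ = +0.1489, q = Δφ/Δψ = 0.3963 → d_rh = R√(Δφ²+q²Δλ²) = 3656.4 nmi
Excess = (3656.4 − 2728.6) / 2728.6 = 927.8 / 2728.6 = 34.00% ≈ 34.0%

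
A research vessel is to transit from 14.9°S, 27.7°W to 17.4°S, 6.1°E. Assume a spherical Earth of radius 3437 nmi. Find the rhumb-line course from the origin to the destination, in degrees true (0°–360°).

Δψ = ln[tan(π/4+φ₂/2)/tan(π/4+φ₁/2)] = -0.0454
Δλ = +0.5899 rad (taken the short way round)
course = atan2(Δλ, Δψ) = 94.40°

94.4°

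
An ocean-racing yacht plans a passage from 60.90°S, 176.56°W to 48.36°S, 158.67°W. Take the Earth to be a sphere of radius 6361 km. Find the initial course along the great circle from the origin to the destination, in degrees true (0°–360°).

47.2°

N = sin Δλ·cos φ₂ = +0.2041;  D = cos φ₁ sin φ₂ − sin φ₁ cos φ₂ cos Δλ = +0.1890
initial course = atan2(N, D) = 47.19°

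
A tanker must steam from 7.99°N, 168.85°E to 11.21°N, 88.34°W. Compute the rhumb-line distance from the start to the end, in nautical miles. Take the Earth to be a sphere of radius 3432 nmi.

Δψ = ln[tan(π/4+φ₂/2)/tan(π/4+φ₁/2)] = +0.0570;  Δφ = +0.0562 rad,  Δλ = +1.7944 rad
q = Δφ/Δψ = 0.9859
d = R·√(Δφ² + q²Δλ²) = 3432·1.76989 = 6074 nmi

6074 nmi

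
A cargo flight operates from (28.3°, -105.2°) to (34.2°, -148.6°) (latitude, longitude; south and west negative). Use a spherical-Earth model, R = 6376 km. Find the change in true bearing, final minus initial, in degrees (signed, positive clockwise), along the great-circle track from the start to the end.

Initial bearing θ₁ = atan2(sin Δλ cos φ₂, cos φ₁ sin φ₂ − sin φ₁ cos φ₂ cos Δλ) = 290.28°
Final bearing θ₂ = (initial bearing from the destination back to the start) + 180° = 266.92°
Δθ = θ₂ − θ₁ = -23.4°

-23.4°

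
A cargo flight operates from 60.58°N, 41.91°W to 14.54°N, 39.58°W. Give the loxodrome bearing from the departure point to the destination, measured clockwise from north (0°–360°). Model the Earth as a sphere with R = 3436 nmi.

177.8°

Meridional parts: M(φ₁)=+1.3374, M(φ₂)=+0.2565 → ΔM = -1.0808;  Δλ = +0.0407 rad
tan C = Δλ / ΔM = -0.0376 → C = 177.85°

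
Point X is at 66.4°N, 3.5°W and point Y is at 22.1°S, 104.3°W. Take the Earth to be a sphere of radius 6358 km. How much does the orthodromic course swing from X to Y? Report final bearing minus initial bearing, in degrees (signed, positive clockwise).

Initial bearing θ₁ = atan2(sin Δλ cos φ₂, cos φ₁ sin φ₂ − sin φ₁ cos φ₂ cos Δλ) = 270.53°
Final bearing θ₂ = (initial bearing from the destination back to the start) + 180° = 205.60°
Δθ = θ₂ − θ₁ = -64.9°

-64.9°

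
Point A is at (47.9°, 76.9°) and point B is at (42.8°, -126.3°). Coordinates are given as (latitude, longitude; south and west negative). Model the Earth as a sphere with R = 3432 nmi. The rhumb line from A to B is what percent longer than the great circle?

26.6%

Great circle: σ = 1.5188 rad → d_gc = Rσ = 5212.4 nmi
Rhumb: Δφ = -0.0890, Δλ = +2.7367, Δψ = -0.1268, q = Δφ/Δψ = 0.7021 → d_rh = R√(Δφ²+q²Δλ²) = 6601.1 nmi
Excess = (6601.1 − 5212.4) / 5212.4 = 1388.7 / 5212.4 = 26.64% ≈ 26.6%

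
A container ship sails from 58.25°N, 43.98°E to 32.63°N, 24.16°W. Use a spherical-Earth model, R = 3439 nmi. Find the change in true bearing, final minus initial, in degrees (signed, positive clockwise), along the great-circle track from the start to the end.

Initial bearing θ₁ = atan2(sin Δλ cos φ₂, cos φ₁ sin φ₂ − sin φ₁ cos φ₂ cos Δλ) = 271.25°
Final bearing θ₂ = (initial bearing from the destination back to the start) + 180° = 218.66°
Δθ = θ₂ − θ₁ = -52.6°

-52.6°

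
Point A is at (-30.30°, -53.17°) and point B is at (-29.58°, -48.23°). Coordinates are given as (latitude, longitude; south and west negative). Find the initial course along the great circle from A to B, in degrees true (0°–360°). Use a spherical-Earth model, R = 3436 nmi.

θ = atan2( sin Δλ·cos φ₂ ,  cos φ₁ sin φ₂ − sin φ₁ cos φ₂ cos Δλ )
  = atan2(+0.0749, +0.0109) = 81.69°

81.7°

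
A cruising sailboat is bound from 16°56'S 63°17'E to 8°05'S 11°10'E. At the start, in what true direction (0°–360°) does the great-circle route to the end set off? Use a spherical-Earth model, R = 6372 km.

θ = atan2( sin Δλ·cos φ₂ ,  cos φ₁ sin φ₂ − sin φ₁ cos φ₂ cos Δλ )
  = atan2(-0.7814, +0.0426) = 273.12°

273.1°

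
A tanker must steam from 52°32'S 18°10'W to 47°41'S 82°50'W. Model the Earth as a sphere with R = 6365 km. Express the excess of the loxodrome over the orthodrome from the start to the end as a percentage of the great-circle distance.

3.4%

Great circle: σ = 0.7042 rad → d_gc = Rσ = 4482.3 km
Rhumb: Δφ = +0.0846, Δλ = -1.1286, Δψ = +0.1321, q = Δφ/Δψ = 0.6406 → d_rh = R√(Δφ²+q²Δλ²) = 4633.4 km
Excess = (4633.4 − 4482.3) / 4482.3 = 151.1 / 4482.3 = 3.37% ≈ 3.4%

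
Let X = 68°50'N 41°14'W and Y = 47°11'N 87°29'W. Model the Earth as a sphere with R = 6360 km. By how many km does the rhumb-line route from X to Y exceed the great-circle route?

Great circle: cos σ = sin φ₁ sin φ₂ + cos φ₁ cos φ₂ cos Δλ,  σ = 0.5477 rad → d_gc = 3483.1 km
Rhumb line: Δψ = -0.7412, q = Δφ/Δψ = 0.5098, d_rh = R√(Δφ²+q²Δλ²) = 3553.4 km
Excess = 3553.4 − 3483.1 = 70.3 ≈ 70 km

70 km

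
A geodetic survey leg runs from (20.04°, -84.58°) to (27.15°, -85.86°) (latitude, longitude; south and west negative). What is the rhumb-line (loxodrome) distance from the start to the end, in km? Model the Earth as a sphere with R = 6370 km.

801 km

Δψ = ln[tan(π/4+φ₂/2)/tan(π/4+φ₁/2)] = +0.1355;  Δφ = +0.1241 rad,  Δλ = -0.0223 rad
q = Δφ/Δψ = 0.9156
d = R·√(Δφ² + q²Δλ²) = 6370·0.12577 = 801 km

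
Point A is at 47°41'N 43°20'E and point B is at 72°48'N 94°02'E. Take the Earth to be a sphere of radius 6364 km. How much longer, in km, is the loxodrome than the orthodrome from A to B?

95 km

Great circle: cos σ = sin φ₁ sin φ₂ + cos φ₁ cos φ₂ cos Δλ,  σ = 0.5873 rad → d_gc = 3737.4 km
Rhumb line: Δψ = +0.9397, q = Δφ/Δψ = 0.4665, d_rh = R√(Δφ²+q²Δλ²) = 3832.0 km
Excess = 3832.0 − 3737.4 = 94.6 ≈ 95 km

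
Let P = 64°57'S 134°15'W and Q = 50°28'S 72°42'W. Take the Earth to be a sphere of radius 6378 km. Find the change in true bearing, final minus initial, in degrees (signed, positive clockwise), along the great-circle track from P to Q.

Initial bearing θ₁ = atan2(sin Δλ cos φ₂, cos φ₁ sin φ₂ − sin φ₁ cos φ₂ cos Δλ) = 95.29°
Final bearing θ₂ = (initial bearing from the destination back to the start) + 180° = 41.48°
Δθ = θ₂ − θ₁ = -53.8°

-53.8°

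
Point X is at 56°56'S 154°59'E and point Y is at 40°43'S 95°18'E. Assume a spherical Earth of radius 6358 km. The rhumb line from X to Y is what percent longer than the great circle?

Great circle: σ = 0.7145 rad → d_gc = Rσ = 4542.8 km
Rhumb: Δφ = +0.2830, Δλ = -1.0417, Δψ = +0.4352, q = Δφ/Δψ = 0.6503 → d_rh = R√(Δφ²+q²Δλ²) = 4667.9 km
Excess = (4667.9 − 4542.8) / 4542.8 = 125.1 / 4542.8 = 2.754% ≈ 2.8%

2.8%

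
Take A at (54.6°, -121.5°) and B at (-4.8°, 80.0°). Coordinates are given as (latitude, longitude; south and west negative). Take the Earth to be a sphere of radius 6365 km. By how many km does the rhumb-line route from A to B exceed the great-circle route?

2150 km

Great circle: cos σ = sin φ₁ sin φ₂ + cos φ₁ cos φ₂ cos Δλ,  σ = 2.2209 rad → d_gc = 14136.2 km
Rhumb line: Δψ = -1.2260, q = Δφ/Δψ = 0.8456, d_rh = R√(Δφ²+q²Δλ²) = 16286.2 km
Excess = 16286.2 − 14136.2 = 2150.0 ≈ 2150 km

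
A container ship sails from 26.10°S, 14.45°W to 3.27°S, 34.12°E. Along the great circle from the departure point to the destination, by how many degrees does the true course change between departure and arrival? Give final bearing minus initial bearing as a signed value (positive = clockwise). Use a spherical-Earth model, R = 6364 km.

At departure: θ₁ = atan2(sin Δλ cos φ₂, cos φ₁ sin φ₂ − sin φ₁ cos φ₂ cos Δλ) = 72.26°
At arrival: θ₂ = atan2(sin Δλ cos φ₁, −cos φ₂ sin φ₁ + sin φ₂ cos φ₁ cos Δλ) = 58.95°
Δθ = θ₂ − θ₁ = -13.3°

-13.3°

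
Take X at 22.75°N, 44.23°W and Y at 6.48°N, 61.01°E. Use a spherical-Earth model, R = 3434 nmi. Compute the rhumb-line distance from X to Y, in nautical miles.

6158 nmi

Rhumb course C = atan2(Δλ, Δψ) with Δψ = ln[tan(π/4+φ₂/2)/tan(π/4+φ₁/2)] = -0.2946, Δλ = +1.8368 → C = 99.11°
d = R·|Δφ| / |cos C| = 3434·0.28397 / 0.15836 = 6158 nmi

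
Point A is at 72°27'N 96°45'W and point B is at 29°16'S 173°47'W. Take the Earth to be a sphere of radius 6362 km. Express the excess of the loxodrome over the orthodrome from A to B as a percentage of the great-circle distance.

Great circle: σ = 1.9901 rad → d_gc = Rσ = 12660.8 km
Rhumb: Δφ = -1.7753, Δλ = -1.3445, Δψ = -2.4030, q = Δφ/Δψ = 0.7388 → d_rh = R√(Δφ²+q²Δλ²) = 12942.0 km
Excess = (12942.0 − 12660.8) / 12660.8 = 281.2 / 12660.8 = 2.22% ≈ 2.2%

2.2%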